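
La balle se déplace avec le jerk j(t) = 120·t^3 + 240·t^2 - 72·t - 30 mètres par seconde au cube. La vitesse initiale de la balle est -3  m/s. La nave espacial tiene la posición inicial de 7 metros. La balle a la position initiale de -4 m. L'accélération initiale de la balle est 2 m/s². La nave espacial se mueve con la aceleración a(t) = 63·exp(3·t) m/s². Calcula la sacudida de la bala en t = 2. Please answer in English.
We have jerk j(t) = 120·t^3 + 240·t^2 - 72·t - 30. Substituting t = 2: j(2) = 1746.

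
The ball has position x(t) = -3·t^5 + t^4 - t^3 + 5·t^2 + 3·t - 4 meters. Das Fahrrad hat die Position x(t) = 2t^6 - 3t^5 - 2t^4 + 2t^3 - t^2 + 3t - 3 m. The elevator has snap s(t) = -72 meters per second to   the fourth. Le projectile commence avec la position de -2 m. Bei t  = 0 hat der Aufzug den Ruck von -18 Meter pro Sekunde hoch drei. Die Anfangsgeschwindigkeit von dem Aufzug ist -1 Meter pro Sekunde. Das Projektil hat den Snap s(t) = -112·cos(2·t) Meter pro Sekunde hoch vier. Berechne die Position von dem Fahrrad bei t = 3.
Mit x(t) = 2·t^6 - 3·t^5 - 2·t^4 + 2·t^3 - t^2 + 3·t - 3 und Einsetzen von t = 3, finden wir x = 618.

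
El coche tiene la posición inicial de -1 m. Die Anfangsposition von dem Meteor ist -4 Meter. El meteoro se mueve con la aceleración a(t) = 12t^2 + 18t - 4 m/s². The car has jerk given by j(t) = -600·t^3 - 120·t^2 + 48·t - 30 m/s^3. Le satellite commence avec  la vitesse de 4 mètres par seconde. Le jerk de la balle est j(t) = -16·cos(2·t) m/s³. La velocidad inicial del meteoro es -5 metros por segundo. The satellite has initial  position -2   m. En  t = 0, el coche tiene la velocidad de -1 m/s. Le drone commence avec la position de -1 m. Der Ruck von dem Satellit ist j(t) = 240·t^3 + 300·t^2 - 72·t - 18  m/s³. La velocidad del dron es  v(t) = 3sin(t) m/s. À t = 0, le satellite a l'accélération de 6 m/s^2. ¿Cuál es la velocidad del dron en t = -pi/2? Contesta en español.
De la ecuación de la velocidad v(t) = 3·sin(t), sustituimos t = -pi/2 para obtener v = -3.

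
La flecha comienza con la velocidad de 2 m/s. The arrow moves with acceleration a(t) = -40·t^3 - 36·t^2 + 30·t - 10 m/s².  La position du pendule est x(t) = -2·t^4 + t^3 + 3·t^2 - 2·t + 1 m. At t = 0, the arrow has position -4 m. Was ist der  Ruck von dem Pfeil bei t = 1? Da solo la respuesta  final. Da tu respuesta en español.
La respuesta es -162.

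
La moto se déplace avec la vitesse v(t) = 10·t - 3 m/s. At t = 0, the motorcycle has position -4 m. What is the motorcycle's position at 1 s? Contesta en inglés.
To find the answer, we compute 1 antiderivative of v(t) = 10·t - 3. Taking ∫v(t)dt and applying x(0) = -4, we find x(t) = 5·t^2 - 3·t - 4. Using x(t) = 5·t^2 - 3·t - 4 and substituting t = 1, we find x = -2.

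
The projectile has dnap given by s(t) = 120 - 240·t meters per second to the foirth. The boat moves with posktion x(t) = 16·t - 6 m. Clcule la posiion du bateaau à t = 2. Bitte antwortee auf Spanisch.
Usando x(t) = 16·t - 6 y sustituyendo t = 2, encontramos x = 26.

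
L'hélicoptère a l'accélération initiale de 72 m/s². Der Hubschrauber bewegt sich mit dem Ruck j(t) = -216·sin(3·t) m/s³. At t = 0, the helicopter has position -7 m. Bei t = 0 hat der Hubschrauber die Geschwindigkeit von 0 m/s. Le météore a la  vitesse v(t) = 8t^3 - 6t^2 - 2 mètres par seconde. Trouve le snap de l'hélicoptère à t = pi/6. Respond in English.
We must differentiate our jerk equation j(t) = -216·sin(3·t) 1 time. Differentiating jerk, we get snap: s(t) = -648·cos(3·t). From the given snap equation s(t) = -648·cos(3·t), we substitute t = pi/6 to get s = 0.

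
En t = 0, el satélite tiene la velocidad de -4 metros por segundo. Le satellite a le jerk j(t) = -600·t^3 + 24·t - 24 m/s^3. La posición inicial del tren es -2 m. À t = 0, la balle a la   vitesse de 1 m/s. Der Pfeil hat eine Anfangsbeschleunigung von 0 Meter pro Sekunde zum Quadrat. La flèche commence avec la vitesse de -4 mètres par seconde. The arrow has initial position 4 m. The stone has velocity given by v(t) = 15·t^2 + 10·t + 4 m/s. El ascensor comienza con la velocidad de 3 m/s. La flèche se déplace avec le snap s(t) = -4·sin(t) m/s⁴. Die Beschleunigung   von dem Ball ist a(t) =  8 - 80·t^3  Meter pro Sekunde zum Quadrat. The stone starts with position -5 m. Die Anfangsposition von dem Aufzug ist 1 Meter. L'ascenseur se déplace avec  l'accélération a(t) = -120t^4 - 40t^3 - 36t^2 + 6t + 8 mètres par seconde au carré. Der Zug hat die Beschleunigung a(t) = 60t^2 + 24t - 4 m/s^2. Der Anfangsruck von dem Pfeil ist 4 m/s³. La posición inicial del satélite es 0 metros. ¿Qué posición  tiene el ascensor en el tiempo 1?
Debemos encontrar la integral de nuestra ecuación de la aceleración a(t) = -120·t^4 - 40·t^3 - 36·t^2 + 6·t + 8 2 veces. La integral de la aceleración, con v(0) = 3, da la velocidad: v(t) = -24·t^5 - 10·t^4 - 12·t^3 + 3·t^2 + 8·t + 3. Tomando ∫v(t)dt y aplicando x(0) = 1, encontramos x(t) = -4·t^6 - 2·t^5 - 3·t^4 + t^3 + 4·t^2 + 3·t + 1. Usando x(t) = -4·t^6 - 2·t^5 - 3·t^4 + t^3 + 4·t^2 + 3·t + 1 y sustituyendo t = 1, encontramos x = 0.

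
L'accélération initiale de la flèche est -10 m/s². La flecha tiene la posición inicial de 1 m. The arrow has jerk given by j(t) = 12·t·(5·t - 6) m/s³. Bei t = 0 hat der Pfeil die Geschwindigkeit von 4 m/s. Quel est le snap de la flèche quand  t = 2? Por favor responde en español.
Debemos derivar nuestra ecuación de la sacudida j(t) = 12·t·(5·t - 6) 1 vez. Tomando d/dt de j(t), encontramos s(t) = 120·t - 72. De la ecuación del snap s(t) = 120·t - 72, sustituimos t = 2 para obtener s = 168.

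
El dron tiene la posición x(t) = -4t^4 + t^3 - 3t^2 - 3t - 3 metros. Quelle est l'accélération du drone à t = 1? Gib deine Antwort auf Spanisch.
Debemos derivar nuestra ecuación de la posición x(t) = -4·t^4 + t^3 - 3·t^2 - 3·t - 3 2 veces. Tomando d/dt de x(t), encontramos v(t) = -16·t^3 + 3·t^2 - 6·t - 3. Derivando la velocidad, obtenemos la aceleración: a(t) = -48·t^2 + 6·t - 6. Tenemos la aceleración a(t) = -48·t^2 + 6·t - 6. Sustituyendo t = 1: a(1) = -48.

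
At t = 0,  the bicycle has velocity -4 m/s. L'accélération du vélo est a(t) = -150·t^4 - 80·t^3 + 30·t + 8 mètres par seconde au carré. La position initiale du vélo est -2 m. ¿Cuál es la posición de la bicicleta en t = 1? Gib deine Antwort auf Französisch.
Pour résoudre ceci, nous devons prendre 2 primitives de notre équation de l'accélération a(t) = -150·t^4 - 80·t^3 + 30·t + 8. En prenant ∫a(t)dt et en appliquant v(0) = -4, nous trouvons v(t) = -30·t^5 - 20·t^4 + 15·t^2 + 8·t - 4. L'intégrale de la vitesse est la position. En utilisant x(0) = -2, nous obtenons x(t) = -5·t^6 - 4·t^5 + 5·t^3 + 4·t^2 - 4·t - 2. Nous avons la position x(t) = -5·t^6 - 4·t^5 + 5·t^3 + 4·t^2 - 4·t - 2. En substituant t = 1: x(1) = -6.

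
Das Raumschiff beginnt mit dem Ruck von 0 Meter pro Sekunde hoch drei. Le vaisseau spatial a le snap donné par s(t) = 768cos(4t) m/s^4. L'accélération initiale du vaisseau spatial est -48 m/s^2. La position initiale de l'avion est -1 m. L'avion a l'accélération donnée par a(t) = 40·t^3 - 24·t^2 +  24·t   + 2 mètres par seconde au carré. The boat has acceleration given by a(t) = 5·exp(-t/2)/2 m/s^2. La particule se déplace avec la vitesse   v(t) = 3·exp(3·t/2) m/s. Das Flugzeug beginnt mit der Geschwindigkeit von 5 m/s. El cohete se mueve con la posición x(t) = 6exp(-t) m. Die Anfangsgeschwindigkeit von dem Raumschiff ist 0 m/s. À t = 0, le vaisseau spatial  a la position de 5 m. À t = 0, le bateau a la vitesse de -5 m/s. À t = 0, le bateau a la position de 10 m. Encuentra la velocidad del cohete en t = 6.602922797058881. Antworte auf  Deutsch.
Um dies zu lösen, müssen wir 1 Ableitung unserer Gleichung für die Position x(t) = 6·exp(-t) nehmen. Durch Ableiten von der Position erhalten wir die Geschwindigkeit: v(t) = -6·exp(-t). Wir haben die Geschwindigkeit v(t) = -6·exp(-t). Durch Einsetzen von t = 6.602922797058881: v(6.602922797058881) = -0.00813838657697285.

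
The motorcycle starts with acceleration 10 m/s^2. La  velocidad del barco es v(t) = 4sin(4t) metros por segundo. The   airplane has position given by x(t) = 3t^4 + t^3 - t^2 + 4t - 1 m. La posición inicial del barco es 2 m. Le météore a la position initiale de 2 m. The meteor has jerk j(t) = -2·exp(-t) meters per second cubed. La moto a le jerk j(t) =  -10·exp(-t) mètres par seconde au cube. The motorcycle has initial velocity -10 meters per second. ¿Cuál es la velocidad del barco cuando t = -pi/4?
De la ecuación de la velocidad v(t) = 4·sin(4·t), sustituimos t = -pi/4 para obtener v = 0.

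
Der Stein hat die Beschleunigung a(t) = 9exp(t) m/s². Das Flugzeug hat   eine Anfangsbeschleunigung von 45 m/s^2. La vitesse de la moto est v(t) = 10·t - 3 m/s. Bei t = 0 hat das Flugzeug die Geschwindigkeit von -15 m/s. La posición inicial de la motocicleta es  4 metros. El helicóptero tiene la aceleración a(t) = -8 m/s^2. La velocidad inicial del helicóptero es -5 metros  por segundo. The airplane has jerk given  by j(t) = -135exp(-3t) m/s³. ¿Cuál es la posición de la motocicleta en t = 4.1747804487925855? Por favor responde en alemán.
Wir müssen unsere Gleichung für die Geschwindigkeit v(t) = 10·t - 3 1-mal integrieren. Mit ∫v(t)dt und Anwendung von x(0) = 4, finden wir x(t) = 5·t^2 - 3·t + 4. Aus der Gleichung für die Position x(t) = 5·t^2 - 3·t + 4, setzen wir t = 4.1747804487925855 ein und erhalten x = 78.6196176317264.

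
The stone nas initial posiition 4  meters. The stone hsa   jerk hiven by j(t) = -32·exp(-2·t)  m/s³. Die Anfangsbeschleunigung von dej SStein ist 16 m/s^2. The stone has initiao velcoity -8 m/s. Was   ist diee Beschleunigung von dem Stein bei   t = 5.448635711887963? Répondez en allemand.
Wir müssen die Stammfunktion unserer Gleichung für den Ruck j(t) = -32·exp(-2·t) 1-mal finden. Die Stammfunktion von dem Ruck, mit a(0) = 16, ergibt die Beschleunigung: a(t) = 16·exp(-2·t). Aus der Gleichung für die Beschleunigung a(t) = 16·exp(-2·t), setzen wir t = 5.448635711887963 ein und erhalten a = 0.000296138679499153.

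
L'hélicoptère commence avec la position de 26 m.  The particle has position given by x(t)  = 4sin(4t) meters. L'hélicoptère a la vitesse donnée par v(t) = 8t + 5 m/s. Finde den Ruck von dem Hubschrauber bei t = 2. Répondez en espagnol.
Partiendo de la velocidad v(t) = 8·t + 5, tomamos 2 derivadas. La derivada de la velocidad da la aceleración: a(t) = 8. Derivando la aceleración, obtenemos la sacudida: j(t) = 0. Usando j(t) = 0 y sustituyendo t = 2, encontramos j = 0.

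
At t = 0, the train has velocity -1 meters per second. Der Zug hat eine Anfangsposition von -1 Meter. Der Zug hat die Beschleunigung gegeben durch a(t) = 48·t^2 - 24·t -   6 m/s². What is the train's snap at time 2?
We must differentiate our acceleration equation a(t) = 48·t^2 - 24·t - 6 2 times. Differentiating acceleration, we get jerk: j(t) = 96·t - 24. Taking d/dt of j(t), we find s(t) = 96. From the given snap equation s(t) = 96, we substitute t = 2 to get s = 96.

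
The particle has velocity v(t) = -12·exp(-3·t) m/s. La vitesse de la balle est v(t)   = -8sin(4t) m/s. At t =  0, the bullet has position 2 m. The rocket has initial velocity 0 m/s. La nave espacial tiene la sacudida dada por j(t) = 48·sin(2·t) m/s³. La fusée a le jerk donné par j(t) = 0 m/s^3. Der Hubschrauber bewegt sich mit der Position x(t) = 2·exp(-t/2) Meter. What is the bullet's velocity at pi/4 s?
Using v(t) = -8·sin(4·t) and substituting t = pi/4, we find v = 0.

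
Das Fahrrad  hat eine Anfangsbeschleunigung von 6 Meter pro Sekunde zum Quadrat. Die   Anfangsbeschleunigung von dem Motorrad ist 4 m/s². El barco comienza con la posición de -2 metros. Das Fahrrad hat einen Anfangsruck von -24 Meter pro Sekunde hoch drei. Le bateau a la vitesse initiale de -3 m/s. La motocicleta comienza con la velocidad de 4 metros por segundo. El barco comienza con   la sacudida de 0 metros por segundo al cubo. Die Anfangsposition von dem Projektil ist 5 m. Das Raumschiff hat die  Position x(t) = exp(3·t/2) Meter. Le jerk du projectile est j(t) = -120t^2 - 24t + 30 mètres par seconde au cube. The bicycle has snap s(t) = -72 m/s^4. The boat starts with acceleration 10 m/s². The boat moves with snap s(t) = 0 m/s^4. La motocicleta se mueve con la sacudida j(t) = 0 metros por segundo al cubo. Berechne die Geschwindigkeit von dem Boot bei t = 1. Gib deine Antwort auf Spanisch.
Para resolver esto, necesitamos tomar 3 antiderivadas de nuestra ecuación del snap s(t) = 0. La antiderivada del snap es la sacudida. Usando j(0) = 0, obtenemos j(t) = 0. La antiderivada de la sacudida es la aceleración. Usando a(0) = 10, obtenemos a(t) = 10. La integral de la aceleración, con v(0) = -3, da la velocidad: v(t) = 10·t - 3. Tenemos la velocidad v(t) = 10·t - 3. Sustituyendo t = 1: v(1) = 7.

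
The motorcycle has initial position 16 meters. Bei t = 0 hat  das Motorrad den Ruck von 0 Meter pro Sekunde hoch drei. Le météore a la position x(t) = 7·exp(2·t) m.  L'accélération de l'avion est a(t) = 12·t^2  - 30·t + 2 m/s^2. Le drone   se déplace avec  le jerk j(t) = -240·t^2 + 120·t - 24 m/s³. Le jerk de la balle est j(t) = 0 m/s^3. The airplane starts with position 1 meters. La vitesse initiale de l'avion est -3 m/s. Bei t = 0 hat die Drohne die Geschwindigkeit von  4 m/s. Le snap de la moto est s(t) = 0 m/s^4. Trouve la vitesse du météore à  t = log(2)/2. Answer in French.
En partant de la position x(t) = 7·exp(2·t), nous prenons 1 dérivée. En prenant d/dt de x(t), nous trouvons v(t) = 14·exp(2·t). En utilisant v(t) = 14·exp(2·t) et en substituant t = log(2)/2, nous trouvons v = 28.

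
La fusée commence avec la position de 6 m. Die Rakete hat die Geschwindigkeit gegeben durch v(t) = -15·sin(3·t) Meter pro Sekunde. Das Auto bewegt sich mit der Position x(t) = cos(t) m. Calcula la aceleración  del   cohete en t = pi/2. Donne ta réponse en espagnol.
Debemos derivar nuestra ecuación de la velocidad v(t) = -15·sin(3·t) 1 vez. Tomando d/dt de v(t), encontramos a(t) = -45·cos(3·t). Tenemos la aceleración a(t) = -45·cos(3·t). Sustituyendo t = pi/2: a(pi/2) = 0.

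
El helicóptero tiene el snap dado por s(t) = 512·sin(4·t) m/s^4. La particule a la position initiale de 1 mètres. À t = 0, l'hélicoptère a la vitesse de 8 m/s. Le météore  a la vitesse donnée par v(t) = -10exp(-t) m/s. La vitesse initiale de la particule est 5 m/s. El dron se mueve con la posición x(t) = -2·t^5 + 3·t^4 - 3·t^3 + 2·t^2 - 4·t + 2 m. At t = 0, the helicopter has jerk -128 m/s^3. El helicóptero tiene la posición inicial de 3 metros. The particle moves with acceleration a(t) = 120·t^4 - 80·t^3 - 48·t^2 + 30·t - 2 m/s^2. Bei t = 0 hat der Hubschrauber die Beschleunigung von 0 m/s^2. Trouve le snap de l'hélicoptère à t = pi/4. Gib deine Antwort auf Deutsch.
Aus der Gleichung für den Snap s(t) = 512·sin(4·t), setzen wir t = pi/4 ein und erhalten s = 0.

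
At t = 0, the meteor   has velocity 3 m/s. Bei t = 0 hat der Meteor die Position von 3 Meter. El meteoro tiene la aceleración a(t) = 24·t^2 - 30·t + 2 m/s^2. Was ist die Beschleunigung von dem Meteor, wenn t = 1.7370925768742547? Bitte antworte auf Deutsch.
Wir haben die Beschleunigung a(t) = 24·t^2 - 30·t + 2. Durch Einsetzen von t = 1.7370925768742547: a(1.7370925768742547) = 22.3069975889317.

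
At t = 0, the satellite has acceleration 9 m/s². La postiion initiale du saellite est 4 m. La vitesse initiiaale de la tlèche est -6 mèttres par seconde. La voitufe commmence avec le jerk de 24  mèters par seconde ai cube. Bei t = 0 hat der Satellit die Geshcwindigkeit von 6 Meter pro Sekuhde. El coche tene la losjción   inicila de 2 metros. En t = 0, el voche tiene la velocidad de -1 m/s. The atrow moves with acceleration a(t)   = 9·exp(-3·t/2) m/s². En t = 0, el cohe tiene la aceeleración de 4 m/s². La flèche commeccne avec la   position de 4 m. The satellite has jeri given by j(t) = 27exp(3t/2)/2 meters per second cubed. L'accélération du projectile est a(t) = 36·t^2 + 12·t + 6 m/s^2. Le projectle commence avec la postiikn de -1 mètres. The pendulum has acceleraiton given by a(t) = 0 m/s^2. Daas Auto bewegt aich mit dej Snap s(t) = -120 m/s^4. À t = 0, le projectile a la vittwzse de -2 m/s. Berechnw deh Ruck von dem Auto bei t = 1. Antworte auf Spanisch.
Necesitamos integrar nuestra ecuación del snap s(t) = -120 1 vez. La integral del snap es la sacudida. Usando j(0) = 24, obtenemos j(t) = 24 - 120·t. Usando j(t) = 24 - 120·t y sustituyendo t = 1, encontramos j = -96.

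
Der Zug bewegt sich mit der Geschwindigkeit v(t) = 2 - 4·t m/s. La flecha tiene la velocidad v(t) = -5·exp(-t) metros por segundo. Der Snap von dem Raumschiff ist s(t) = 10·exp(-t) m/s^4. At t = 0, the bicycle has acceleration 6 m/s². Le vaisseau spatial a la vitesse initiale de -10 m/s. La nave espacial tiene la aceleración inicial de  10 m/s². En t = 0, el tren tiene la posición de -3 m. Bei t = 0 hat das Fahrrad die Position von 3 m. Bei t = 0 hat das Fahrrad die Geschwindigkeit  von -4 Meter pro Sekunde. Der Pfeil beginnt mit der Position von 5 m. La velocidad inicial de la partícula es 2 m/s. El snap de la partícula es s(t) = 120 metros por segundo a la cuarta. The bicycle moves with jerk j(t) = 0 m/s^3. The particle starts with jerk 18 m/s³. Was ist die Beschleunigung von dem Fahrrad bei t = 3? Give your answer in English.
Starting from jerk j(t) = 0, we take 1 integral. Taking ∫j(t)dt and applying a(0) = 6, we find a(t) = 6. We have acceleration a(t) = 6. Substituting t = 3: a(3) = 6.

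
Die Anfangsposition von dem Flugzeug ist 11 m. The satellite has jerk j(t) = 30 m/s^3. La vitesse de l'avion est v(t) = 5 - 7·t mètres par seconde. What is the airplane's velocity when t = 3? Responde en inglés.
We have velocity v(t) = 5 - 7·t. Substituting t = 3: v(3) = -16.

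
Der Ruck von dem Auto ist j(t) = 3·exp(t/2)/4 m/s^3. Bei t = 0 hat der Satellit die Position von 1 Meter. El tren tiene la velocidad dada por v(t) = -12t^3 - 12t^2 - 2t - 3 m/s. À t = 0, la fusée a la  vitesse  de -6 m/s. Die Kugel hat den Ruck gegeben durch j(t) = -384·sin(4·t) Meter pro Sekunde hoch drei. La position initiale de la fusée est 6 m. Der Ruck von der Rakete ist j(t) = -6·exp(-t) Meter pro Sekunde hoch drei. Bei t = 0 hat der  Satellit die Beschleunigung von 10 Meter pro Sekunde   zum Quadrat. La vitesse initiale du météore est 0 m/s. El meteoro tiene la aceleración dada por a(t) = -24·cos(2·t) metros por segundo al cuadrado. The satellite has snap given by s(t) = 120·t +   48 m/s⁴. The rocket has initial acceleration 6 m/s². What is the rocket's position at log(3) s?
Starting from jerk j(t) = -6·exp(-t), we take 3 antiderivatives. The integral of jerk is acceleration. Using a(0) = 6, we get a(t) = 6·exp(-t). Integrating acceleration and using the initial condition v(0) = -6, we get v(t) = -6·exp(-t). Taking ∫v(t)dt and applying x(0) = 6, we find x(t) = 6·exp(-t). Using x(t) = 6·exp(-t) and substituting t = log(3), we find x = 2.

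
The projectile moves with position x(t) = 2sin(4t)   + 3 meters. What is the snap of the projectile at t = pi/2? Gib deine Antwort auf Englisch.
To solve this, we need to take 4 derivatives of our position equation x(t) = 2·sin(4·t) + 3. The derivative of position gives velocity: v(t) = 8·cos(4·t). Taking d/dt of v(t), we find a(t) = -32·sin(4·t). Taking d/dt of a(t), we find j(t) = -128·cos(4·t). Taking d/dt of j(t), we find s(t) = 512·sin(4·t). Using s(t) = 512·sin(4·t) and substituting t = pi/2, we find s = 0.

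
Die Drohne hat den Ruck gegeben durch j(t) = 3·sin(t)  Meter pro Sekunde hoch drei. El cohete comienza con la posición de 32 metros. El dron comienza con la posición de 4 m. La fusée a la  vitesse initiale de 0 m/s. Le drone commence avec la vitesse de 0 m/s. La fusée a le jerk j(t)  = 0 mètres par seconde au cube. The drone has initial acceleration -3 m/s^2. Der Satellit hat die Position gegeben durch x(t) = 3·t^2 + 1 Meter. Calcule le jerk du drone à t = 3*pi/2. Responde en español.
Usando j(t) = 3·sin(t) y sustituyendo t = 3*pi/2, encontramos j = -3.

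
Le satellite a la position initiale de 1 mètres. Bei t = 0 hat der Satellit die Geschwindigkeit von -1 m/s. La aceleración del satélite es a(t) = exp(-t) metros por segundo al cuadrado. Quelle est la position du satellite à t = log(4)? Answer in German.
Ausgehend von der Beschleunigung a(t) = exp(-t), nehmen wir 2 Stammfunktionen. Das Integral von der Beschleunigung, mit v(0) = -1, ergibt die Geschwindigkeit: v(t) = -exp(-t). Durch Integration von der Geschwindigkeit und Verwendung der Anfangsbedingung x(0) = 1, erhalten wir x(t) = exp(-t). Mit x(t) = exp(-t) und Einsetzen von t = log(4), finden wir x = 1/4.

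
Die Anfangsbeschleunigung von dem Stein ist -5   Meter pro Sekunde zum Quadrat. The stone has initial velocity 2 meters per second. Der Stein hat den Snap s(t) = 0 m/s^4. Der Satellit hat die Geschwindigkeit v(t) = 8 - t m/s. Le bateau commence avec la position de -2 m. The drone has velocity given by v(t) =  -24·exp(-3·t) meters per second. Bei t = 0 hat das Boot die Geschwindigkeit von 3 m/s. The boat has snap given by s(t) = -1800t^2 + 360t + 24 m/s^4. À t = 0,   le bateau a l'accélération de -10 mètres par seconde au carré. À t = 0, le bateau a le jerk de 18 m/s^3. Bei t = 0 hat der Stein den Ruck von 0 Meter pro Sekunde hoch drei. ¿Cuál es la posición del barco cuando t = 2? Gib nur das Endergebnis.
En t = 2, x = -200.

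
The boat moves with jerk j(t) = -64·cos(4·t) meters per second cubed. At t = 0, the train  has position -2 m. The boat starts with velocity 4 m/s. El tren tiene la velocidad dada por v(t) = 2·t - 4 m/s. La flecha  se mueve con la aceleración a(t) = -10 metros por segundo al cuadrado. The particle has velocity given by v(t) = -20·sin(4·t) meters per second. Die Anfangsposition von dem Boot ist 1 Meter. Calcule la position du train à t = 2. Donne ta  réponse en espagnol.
Debemos encontrar la integral de nuestra ecuación de la velocidad v(t) = 2·t - 4 1 vez. Integrando la velocidad y usando la condición inicial x(0) = -2, obtenemos x(t) = t^2 - 4·t - 2. De la ecuación de la posición x(t) = t^2 - 4·t - 2, sustituimos t = 2 para obtener x = -6.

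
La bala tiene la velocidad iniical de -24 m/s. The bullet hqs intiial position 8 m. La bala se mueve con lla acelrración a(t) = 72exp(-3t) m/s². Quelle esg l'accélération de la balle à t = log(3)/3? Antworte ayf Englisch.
We have acceleration a(t) = 72·exp(-3·t). Substituting t = log(3)/3: a(log(3)/3) = 24.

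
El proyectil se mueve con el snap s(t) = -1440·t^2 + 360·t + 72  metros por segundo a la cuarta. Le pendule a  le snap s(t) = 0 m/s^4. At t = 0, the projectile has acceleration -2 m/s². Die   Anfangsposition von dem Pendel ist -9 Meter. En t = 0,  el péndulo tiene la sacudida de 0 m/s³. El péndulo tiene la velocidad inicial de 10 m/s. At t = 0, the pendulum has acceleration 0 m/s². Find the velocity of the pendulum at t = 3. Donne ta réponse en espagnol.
Partiendo del snap s(t) = 0, tomamos 3 integrales. Tomando ∫s(t)dt y aplicando j(0) = 0, encontramos j(t) = 0. La antiderivada de la sacudida es la aceleración. Usando a(0) = 0, obtenemos a(t) = 0. Integrando la aceleración y usando la condición inicial v(0) = 10, obtenemos v(t) = 10. De la ecuación de la velocidad v(t) = 10, sustituimos t = 3 para obtener v = 10.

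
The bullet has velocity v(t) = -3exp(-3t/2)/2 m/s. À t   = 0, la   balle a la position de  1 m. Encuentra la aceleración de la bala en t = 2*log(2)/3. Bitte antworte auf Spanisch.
Para resolver esto, necesitamos tomar 1 derivada de nuestra ecuación de la velocidad v(t) = -3·exp(-3·t/2)/2. Tomando d/dt de v(t), encontramos a(t) = 9·exp(-3·t/2)/4. De la ecuación de la aceleración a(t) = 9·exp(-3·t/2)/4, sustituimos t = 2*log(2)/3 para obtener a = 9/8.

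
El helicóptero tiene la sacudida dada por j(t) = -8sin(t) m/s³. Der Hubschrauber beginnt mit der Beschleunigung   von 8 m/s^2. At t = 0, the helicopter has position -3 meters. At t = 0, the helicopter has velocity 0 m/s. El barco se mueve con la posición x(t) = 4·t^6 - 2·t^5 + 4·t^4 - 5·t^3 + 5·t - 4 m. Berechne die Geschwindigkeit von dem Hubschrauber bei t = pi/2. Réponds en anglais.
We must find the integral of our jerk equation j(t) = -8·sin(t) 2 times. Finding the antiderivative of j(t) and using a(0) = 8: a(t) = 8·cos(t). The integral of acceleration is velocity. Using v(0) = 0, we get v(t) = 8·sin(t). Using v(t) = 8·sin(t) and substituting t = pi/2, we find v = 8.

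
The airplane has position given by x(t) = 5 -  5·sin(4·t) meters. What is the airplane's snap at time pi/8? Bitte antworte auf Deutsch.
Ausgehend von der Position x(t) = 5 - 5·sin(4·t), nehmen wir 4 Ableitungen. Durch Ableiten von der Position erhalten wir die Geschwindigkeit: v(t) = -20·cos(4·t). Durch Ableiten von der Geschwindigkeit erhalten wir die Beschleunigung: a(t) = 80·sin(4·t). Die Ableitung von der Beschleunigung ergibt den Ruck: j(t) = 320·cos(4·t). Durch Ableiten von dem Ruck erhalten wir den Snap: s(t) = -1280·sin(4·t). Aus der Gleichung für den Snap s(t) = -1280·sin(4·t), setzen wir t = pi/8 ein und erhalten s = -1280.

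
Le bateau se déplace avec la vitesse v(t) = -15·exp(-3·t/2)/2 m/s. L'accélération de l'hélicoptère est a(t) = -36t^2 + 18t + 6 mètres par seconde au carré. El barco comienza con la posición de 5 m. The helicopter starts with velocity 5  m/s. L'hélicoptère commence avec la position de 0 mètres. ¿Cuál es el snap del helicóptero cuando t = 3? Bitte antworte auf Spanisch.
Debemos derivar nuestra ecuación de la aceleración a(t) = -36·t^2 + 18·t + 6 2 veces. La derivada de la aceleración da la sacudida: j(t) = 18 - 72·t. La derivada de la sacudida da el snap: s(t) = -72. Usando s(t) = -72 y sustituyendo t = 3, encontramos s = -72.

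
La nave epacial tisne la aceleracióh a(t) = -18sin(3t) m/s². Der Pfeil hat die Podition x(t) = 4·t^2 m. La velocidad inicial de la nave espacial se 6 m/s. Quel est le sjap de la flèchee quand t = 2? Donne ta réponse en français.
Pour résoudre ceci, nous devons prendre 4 dérivées de notre équation de la position x(t) = 4·t^2. La dérivée de la position donne la vitesse: v(t) = 8·t. En prenant d/dt de v(t), nous trouvons a(t) = 8. La dérivée de l'accélération donne le jerk: j(t) = 0. En dérivant le jerk, nous obtenons le snap: s(t) = 0. En utilisant s(t) = 0 et en substituant t = 2, nous trouvons s = 0.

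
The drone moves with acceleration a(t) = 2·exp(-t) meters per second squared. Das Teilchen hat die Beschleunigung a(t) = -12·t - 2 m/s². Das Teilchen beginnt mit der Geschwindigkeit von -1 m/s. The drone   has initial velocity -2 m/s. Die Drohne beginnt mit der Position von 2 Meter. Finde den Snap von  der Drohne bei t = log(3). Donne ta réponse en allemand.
Wir müssen unsere Gleichung für die Beschleunigung a(t) = 2·exp(-t) 2-mal ableiten. Durch Ableiten von der Beschleunigung erhalten wir den Ruck: j(t) = -2·exp(-t). Die Ableitung von dem Ruck ergibt den Snap: s(t) = 2·exp(-t). Aus der Gleichung für den Snap s(t) = 2·exp(-t), setzen wir t = log(3) ein und erhalten s = 2/3.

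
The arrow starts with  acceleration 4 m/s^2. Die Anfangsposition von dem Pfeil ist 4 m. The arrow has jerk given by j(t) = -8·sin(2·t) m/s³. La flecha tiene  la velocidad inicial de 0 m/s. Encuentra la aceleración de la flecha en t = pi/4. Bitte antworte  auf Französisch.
Nous devons trouver l'intégrale de notre équation du jerk j(t) = -8·sin(2·t) 1 fois. L'intégrale du jerk est l'accélération. En utilisant a(0) = 4, nous obtenons a(t) = 4·cos(2·t). De l'équation de l'accélération a(t) = 4·cos(2·t), nous substituons t = pi/4 pour obtenir a = 0.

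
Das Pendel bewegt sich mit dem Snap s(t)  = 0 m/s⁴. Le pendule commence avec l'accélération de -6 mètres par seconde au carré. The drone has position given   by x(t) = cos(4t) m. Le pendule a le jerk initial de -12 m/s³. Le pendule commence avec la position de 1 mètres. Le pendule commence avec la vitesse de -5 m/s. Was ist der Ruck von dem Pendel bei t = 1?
Wir müssen unsere Gleichung für den Snap s(t) = 0 1-mal integrieren. Die Stammfunktion von dem Snap, mit j(0) = -12, ergibt den Ruck: j(t) = -12. Aus der Gleichung für den Ruck j(t) = -12, setzen wir t = 1 ein und erhalten j = -12.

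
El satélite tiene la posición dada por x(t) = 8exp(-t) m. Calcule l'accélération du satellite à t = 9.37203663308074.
En partant de la position x(t) = 8·exp(-t), nous prenons 2 dérivées. En dérivant la position, nous obtenons la vitesse: v(t) = -8·exp(-t). En dérivant la vitesse, nous obtenons l'accélération: a(t) = 8·exp(-t). Nous avons l'accélération a(t) = 8·exp(-t). En substituant t = 9.37203663308074: a(9.37203663308074) = 0.000680559644676819.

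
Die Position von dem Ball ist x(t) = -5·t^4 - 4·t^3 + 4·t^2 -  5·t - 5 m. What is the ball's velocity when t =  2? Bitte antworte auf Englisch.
Starting from position x(t) = -5·t^4 - 4·t^3 + 4·t^2 - 5·t - 5, we take 1 derivative. Differentiating position, we get velocity: v(t) = -20·t^3 - 12·t^2 + 8·t - 5. We have velocity v(t) = -20·t^3 - 12·t^2 + 8·t - 5. Substituting t = 2: v(2) = -197.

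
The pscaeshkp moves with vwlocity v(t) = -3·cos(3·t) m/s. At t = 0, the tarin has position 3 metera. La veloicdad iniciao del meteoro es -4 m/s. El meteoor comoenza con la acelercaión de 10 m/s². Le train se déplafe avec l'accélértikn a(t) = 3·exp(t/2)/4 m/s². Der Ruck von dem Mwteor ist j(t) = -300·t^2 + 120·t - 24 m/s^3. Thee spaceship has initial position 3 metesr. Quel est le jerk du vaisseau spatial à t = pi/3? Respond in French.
Pour résoudre ceci, nous devons prendre 2 dérivées de notre équation de la vitesse v(t) = -3·cos(3·t). En dérivant la vitesse, nous obtenons l'accélération: a(t) = 9·sin(3·t). En prenant d/dt de a(t), nous trouvons j(t) = 27·cos(3·t). De l'équation du jerk j(t) = 27·cos(3·t), nous substituons t = pi/3 pour obtenir j = -27.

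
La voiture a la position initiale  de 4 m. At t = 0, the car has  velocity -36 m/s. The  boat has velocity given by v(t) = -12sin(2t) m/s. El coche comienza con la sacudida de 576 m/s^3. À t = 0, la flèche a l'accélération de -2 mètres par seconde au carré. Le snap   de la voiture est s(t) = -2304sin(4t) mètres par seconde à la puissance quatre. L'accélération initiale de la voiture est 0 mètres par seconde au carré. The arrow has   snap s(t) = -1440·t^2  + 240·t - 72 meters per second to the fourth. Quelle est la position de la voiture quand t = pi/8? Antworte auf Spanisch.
Necesitamos integrar nuestra ecuación del snap s(t) = -2304·sin(4·t) 4 veces. Integrando el snap y usando la condición inicial j(0) = 576, obtenemos j(t) = 576·cos(4·t). Integrando la sacudida y usando la condición inicial a(0) = 0, obtenemos a(t) = 144·sin(4·t). La antiderivada de la aceleración es la velocidad. Usando v(0) = -36, obtenemos v(t) = -36·cos(4·t). Integrando la velocidad y usando la condición inicial x(0) = 4, obtenemos x(t) = 4 - 9·sin(4·t). Tenemos la posición x(t) = 4 - 9·sin(4·t). Sustituyendo t = pi/8: x(pi/8) = -5.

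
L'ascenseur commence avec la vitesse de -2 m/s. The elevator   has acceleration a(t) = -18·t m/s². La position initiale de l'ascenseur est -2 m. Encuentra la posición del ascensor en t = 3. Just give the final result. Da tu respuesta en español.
La posición en t = 3 es x = -89.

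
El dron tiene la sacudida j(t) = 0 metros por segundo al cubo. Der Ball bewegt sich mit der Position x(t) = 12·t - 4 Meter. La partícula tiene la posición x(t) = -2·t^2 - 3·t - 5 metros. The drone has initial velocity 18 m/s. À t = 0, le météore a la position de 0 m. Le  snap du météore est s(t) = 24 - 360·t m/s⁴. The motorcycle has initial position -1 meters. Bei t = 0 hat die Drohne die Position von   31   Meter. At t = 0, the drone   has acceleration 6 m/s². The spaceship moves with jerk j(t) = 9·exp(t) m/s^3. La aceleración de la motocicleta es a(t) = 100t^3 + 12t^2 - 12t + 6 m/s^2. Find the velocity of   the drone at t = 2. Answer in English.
We need to integrate our jerk equation j(t) = 0 2 times. The antiderivative of jerk, with a(0) = 6, gives acceleration: a(t) = 6. Finding the integral of a(t) and using v(0) = 18: v(t) = 6·t + 18. From the given velocity equation v(t) = 6·t + 18, we substitute t = 2 to get v = 30.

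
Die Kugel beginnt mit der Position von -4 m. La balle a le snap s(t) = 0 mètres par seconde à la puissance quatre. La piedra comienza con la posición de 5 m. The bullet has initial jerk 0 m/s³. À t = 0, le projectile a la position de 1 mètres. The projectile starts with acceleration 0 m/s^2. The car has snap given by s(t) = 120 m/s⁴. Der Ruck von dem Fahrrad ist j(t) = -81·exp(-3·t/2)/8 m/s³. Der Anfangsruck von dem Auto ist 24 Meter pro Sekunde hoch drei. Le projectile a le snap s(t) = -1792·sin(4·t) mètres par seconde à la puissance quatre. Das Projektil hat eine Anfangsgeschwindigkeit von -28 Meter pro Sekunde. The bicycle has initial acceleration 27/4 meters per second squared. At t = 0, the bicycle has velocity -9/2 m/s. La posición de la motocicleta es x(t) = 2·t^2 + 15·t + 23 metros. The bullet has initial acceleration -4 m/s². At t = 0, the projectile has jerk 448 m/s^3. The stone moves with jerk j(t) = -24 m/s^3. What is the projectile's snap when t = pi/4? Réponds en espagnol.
De la ecuación del snap s(t) = -1792·sin(4·t), sustituimos t = pi/4 para obtener s = 0.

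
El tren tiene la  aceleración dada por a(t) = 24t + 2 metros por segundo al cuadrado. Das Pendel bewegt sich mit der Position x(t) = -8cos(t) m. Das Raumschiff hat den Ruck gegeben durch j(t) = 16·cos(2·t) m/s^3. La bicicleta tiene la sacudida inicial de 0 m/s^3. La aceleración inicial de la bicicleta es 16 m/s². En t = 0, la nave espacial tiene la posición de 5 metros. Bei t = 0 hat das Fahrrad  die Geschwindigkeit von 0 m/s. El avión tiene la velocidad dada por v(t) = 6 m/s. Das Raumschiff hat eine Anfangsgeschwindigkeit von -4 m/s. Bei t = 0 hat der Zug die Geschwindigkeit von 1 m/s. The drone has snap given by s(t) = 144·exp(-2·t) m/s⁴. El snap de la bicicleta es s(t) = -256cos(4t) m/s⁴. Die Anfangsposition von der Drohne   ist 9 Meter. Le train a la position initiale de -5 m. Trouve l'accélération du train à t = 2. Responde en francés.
En utilisant a(t) = 24·t + 2 et en substituant t = 2, nous trouvons a = 50.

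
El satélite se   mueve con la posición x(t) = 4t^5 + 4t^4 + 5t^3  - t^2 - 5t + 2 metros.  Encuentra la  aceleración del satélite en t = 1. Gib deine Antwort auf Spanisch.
Para resolver esto, necesitamos tomar 2 derivadas de nuestra ecuación de la posición x(t) = 4·t^5 + 4·t^4 + 5·t^3 - t^2 - 5·t + 2. Tomando d/dt de x(t), encontramos v(t) = 20·t^4 + 16·t^3 + 15·t^2 - 2·t - 5. La derivada de la velocidad da la aceleración: a(t) = 80·t^3 + 48·t^2 + 30·t - 2. Tenemos la aceleración a(t) = 80·t^3 + 48·t^2 + 30·t - 2. Sustituyendo t = 1: a(1) = 156.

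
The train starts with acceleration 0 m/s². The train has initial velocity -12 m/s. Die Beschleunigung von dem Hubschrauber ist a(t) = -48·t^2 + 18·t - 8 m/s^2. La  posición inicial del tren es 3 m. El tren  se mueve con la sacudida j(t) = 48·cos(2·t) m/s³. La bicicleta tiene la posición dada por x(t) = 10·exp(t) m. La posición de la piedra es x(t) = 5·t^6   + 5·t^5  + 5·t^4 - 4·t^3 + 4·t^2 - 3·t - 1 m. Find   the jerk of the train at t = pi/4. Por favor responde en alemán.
Aus der Gleichung für den Ruck j(t) = 48·cos(2·t), setzen wir t = pi/4 ein und erhalten j = 0.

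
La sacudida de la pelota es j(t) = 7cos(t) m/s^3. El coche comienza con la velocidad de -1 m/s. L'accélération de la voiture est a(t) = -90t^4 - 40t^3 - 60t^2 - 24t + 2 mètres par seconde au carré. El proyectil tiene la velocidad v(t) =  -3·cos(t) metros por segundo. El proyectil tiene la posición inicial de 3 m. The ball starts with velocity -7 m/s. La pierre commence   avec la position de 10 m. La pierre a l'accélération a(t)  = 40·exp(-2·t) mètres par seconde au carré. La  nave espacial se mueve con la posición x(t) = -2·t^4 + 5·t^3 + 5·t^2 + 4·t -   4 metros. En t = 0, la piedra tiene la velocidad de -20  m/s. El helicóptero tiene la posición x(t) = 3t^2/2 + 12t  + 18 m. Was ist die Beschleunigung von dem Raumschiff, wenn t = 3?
Um dies zu lösen, müssen wir 2 Ableitungen unserer Gleichung für die Position x(t) = -2·t^4 + 5·t^3 + 5·t^2 + 4·t - 4 nehmen. Die Ableitung von der Position ergibt die Geschwindigkeit: v(t) = -8·t^3 + 15·t^2 + 10·t + 4. Durch Ableiten von der Geschwindigkeit erhalten wir die Beschleunigung: a(t) = -24·t^2 + 30·t + 10. Wir haben die Beschleunigung a(t) = -24·t^2 + 30·t + 10. Durch Einsetzen von t = 3: a(3) = -116.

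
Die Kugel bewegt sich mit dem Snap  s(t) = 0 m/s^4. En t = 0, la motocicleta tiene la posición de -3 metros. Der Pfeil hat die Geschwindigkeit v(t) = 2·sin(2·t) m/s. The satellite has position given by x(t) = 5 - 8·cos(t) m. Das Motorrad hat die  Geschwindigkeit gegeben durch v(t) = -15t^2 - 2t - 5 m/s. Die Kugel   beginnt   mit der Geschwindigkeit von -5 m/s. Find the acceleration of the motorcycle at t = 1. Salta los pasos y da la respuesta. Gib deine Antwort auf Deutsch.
a(1) = -32.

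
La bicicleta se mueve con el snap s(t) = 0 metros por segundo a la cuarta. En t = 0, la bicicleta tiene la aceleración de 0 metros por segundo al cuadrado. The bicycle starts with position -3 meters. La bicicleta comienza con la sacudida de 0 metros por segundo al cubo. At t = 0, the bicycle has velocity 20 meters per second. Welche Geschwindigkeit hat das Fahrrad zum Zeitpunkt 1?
Ausgehend von dem Snap s(t) = 0, nehmen wir 3 Stammfunktionen. Durch Integration von dem Snap und Verwendung der Anfangsbedingung j(0) = 0, erhalten wir j(t) = 0. Durch Integration von dem Ruck und Verwendung der Anfangsbedingung a(0) = 0, erhalten wir a(t) = 0. Durch Integration von der Beschleunigung und Verwendung der Anfangsbedingung v(0) = 20, erhalten wir v(t) = 20. Aus der Gleichung für die Geschwindigkeit v(t) = 20, setzen wir t = 1 ein und erhalten v = 20.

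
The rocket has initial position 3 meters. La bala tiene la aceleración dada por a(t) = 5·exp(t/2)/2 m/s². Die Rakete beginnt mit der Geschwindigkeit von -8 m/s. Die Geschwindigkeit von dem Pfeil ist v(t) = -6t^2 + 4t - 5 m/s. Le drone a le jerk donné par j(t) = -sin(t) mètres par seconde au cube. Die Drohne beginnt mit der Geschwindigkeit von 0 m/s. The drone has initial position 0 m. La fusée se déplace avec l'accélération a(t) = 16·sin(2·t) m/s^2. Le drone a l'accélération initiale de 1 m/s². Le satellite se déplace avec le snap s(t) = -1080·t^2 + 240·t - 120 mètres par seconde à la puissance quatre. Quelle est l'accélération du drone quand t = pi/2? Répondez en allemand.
Wir müssen das Integral unserer Gleichung für den Ruck j(t) = -sin(t) 1-mal finden. Die Stammfunktion von dem Ruck ist die Beschleunigung. Mit a(0) = 1 erhalten wir a(t) = cos(t). Wir haben die Beschleunigung a(t) = cos(t). Durch Einsetzen von t = pi/2: a(pi/2) = 0.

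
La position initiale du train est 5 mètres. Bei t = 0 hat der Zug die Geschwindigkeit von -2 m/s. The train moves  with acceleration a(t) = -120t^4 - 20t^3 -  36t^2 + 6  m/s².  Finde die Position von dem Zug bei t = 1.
Um dies zu lösen, müssen wir 2 Stammfunktionen unserer Gleichung für die Beschleunigung a(t) = -120·t^4 - 20·t^3 - 36·t^2 + 6 finden. Die Stammfunktion von der Beschleunigung ist die Geschwindigkeit. Mit v(0) = -2 erhalten wir v(t) = -24·t^5 - 5·t^4 - 12·t^3 + 6·t - 2. Die Stammfunktion von der Geschwindigkeit ist die Position. Mit x(0) = 5 erhalten wir x(t) = -4·t^6 - t^5 - 3·t^4 + 3·t^2 - 2·t + 5. Aus der Gleichung für die Position x(t) = -4·t^6 - t^5 - 3·t^4 + 3·t^2 - 2·t + 5, setzen wir t = 1 ein und erhalten x = -2.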